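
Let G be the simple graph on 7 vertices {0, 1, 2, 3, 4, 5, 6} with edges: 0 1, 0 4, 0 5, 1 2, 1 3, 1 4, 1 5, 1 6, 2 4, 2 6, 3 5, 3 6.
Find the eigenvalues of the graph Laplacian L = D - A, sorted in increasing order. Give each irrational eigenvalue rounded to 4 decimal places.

[0, 2, 2, 4, 4, 5, 7]

Each diagonal entry of L is the vertex degree and each off-diagonal entry is -1 where an edge is present, 0 otherwise; in the order [0, 1, 2, 3, 4, 5, 6] the diagonal is [3, 6, 3, 3, 3, 3, 3]. L is symmetric positive semidefinite, so every eigenvalue is real and nonnegative. There is one zero in the spectrum, matching the 1 component.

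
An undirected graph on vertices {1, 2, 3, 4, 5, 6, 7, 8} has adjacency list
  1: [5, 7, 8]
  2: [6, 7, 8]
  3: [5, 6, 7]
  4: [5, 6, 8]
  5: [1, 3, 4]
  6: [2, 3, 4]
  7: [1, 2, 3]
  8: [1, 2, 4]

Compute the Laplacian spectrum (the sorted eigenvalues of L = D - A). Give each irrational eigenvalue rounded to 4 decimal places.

[0, 2, 2, 2, 4, 4, 4, 6]

With the vertex order [1, 2, 3, 4, 5, 6, 7, 8], the degrees are [3, 3, 3, 3, 3, 3, 3, 3], giving D = diag(3, 3, 3, 3, 3, 3, 3, 3) and L = D - A. Since every row of L sums to 0, the all-ones vector is in the kernel and 0 is an eigenvalue. The largest eigenvalue, 6, is at most the vertex count 8.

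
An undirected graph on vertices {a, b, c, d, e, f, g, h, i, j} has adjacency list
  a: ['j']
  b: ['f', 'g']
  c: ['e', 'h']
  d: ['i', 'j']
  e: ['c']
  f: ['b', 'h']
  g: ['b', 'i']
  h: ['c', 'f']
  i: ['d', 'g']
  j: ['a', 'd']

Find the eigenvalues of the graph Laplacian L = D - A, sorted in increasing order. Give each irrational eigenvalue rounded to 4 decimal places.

[0, 0.0979, 0.3820, 0.8244, 1.3820, 2, 2.6180, 3.1756, 3.6180, 3.9021]

With the vertex order [a, b, c, d, e, f, g, h, i, j], the degrees are [1, 2, 2, 2, 1, 2, 2, 2, 2, 2], giving D = diag(1, 2, 2, 2, 1, 2, 2, 2, 2, 2) and L = D - A. The multiplicity of 0 as a Laplacian eigenvalue equals the number of connected components.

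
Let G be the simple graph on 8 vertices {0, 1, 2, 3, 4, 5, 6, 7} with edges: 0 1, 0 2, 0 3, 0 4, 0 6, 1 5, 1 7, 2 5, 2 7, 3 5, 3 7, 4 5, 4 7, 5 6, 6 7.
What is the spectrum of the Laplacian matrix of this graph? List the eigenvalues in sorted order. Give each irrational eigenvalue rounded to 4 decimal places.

[0, 3, 3, 3, 3, 5, 5, 8]

With the vertex order [0, 1, 2, 3, 4, 5, 6, 7], the degrees are [5, 3, 3, 3, 3, 5, 3, 5], giving D = diag(5, 3, 3, 3, 3, 5, 3, 5) and L = D - A. Since every row of L sums to 0, the all-ones vector is in the kernel and 0 is an eigenvalue. The eigenvalues sum to 30, which equals trace(L) = 2|E|. The largest eigenvalue, 8, is at most the vertex count 8.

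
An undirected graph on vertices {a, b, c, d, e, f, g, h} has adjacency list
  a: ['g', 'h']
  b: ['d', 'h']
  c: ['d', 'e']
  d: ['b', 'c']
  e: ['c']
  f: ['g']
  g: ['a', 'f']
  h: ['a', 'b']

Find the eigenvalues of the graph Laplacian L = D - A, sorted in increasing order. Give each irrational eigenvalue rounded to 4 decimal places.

[0, 0.1522, 0.5858, 1.2346, 2, 2.7654, 3.4142, 3.8478]

Each diagonal entry of L is the vertex degree and each off-diagonal entry is -1 where an edge is present, 0 otherwise; in the order [a, b, c, d, e, f, g, h] the diagonal is [2, 2, 2, 2, 1, 1, 2, 2]. L is symmetric positive semidefinite, so every eigenvalue is real and nonnegative. The single zero eigenvalue shows the graph is connected.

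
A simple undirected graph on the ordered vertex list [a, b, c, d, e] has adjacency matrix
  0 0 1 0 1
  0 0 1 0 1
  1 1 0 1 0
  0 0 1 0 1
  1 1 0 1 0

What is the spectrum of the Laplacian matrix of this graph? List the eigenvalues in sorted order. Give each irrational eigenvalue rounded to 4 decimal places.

With the vertex order [a, b, c, d, e], the degrees are [2, 2, 3, 2, 3], giving D = diag(2, 2, 3, 2, 3) and L = D - A. L is symmetric positive semidefinite, so every eigenvalue is real and nonnegative.

[0, 2, 2, 3, 5]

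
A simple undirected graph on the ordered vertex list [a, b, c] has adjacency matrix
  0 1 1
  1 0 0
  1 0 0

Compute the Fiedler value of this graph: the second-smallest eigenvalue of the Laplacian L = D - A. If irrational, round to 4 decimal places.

1

With the vertex order [a, b, c], the degrees are [2, 1, 1], giving D = diag(2, 1, 1) and L = D - A. The smallest Laplacian eigenvalue is always 0. The next one, lambda_2 = 1, measures how hard the graph is to disconnect: larger values mean better connectivity. By the matrix-tree theorem the graph has (1/3) * product of the nonzero eigenvalues = 1 spanning tree.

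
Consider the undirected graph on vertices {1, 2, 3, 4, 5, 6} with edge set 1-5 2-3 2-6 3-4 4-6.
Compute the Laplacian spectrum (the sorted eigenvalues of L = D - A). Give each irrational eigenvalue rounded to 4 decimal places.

[0, 0, 2, 2, 2, 4]

Each diagonal entry of L is the vertex degree and each off-diagonal entry is -1 where an edge is present, 0 otherwise; in the order [1, 2, 3, 4, 5, 6] the diagonal is [1, 2, 2, 2, 1, 2]. L is symmetric positive semidefinite, so every eigenvalue is real and nonnegative. The 2 zero eigenvalues correspond to the 2 connected components. There are 2 zeros in the spectrum, matching the 2 components.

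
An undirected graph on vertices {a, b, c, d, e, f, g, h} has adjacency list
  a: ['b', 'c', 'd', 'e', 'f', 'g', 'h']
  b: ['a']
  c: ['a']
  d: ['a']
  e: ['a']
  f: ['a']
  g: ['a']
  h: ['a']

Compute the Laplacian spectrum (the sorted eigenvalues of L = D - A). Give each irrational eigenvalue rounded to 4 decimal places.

With the vertex order [a, b, c, d, e, f, g, h], the degrees are [7, 1, 1, 1, 1, 1, 1, 1], giving D = diag(7, 1, 1, 1, 1, 1, 1, 1) and L = D - A. Since every row of L sums to 0, the all-ones vector is in the kernel and 0 is an eigenvalue.

[0, 1, 1, 1, 1, 1, 1, 8]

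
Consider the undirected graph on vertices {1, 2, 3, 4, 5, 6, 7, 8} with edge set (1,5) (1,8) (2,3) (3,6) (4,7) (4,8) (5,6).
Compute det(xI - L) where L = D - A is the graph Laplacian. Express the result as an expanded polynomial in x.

Each diagonal entry of L is the vertex degree and each off-diagonal entry is -1 where an edge is present, 0 otherwise; in the order [1, 2, 3, 4, 5, 6, 7, 8] the diagonal is [2, 1, 2, 2, 2, 2, 1, 2]. L has integer entries, so p(x) = det(xI - L) has integer coefficients. Expanding the determinant yields x^8 - 14x^7 + 78x^6 - 220x^5 + 330x^4 - 252x^3 + 84x^2 - 8x. Since p(0) = det(-L) = 0, x divides p(x). The largest eigenvalue, 3.8478, is at most the vertex count 8.

x^8 - 14x^7 + 78x^6 - 220x^5 + 330x^4 - 252x^3 + 84x^2 - 8x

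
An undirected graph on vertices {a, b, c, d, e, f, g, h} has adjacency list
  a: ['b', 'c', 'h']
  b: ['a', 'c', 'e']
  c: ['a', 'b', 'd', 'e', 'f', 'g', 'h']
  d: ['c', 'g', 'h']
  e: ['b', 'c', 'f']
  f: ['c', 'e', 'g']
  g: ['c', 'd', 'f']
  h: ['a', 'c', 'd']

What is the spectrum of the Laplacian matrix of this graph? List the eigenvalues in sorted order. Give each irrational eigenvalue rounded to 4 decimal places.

Each diagonal entry of L is the vertex degree and each off-diagonal entry is -1 where an edge is present, 0 otherwise; in the order [a, b, c, d, e, f, g, h] the diagonal is [3, 3, 7, 3, 3, 3, 3, 3]. Diagonalising L (or applying a numerical eigensolver to the 8x8 matrix) gives the spectrum above. There is one zero in the spectrum, matching the 1 component.

[0, 1.7530, 1.7530, 3.4450, 3.4450, 4.8019, 4.8019, 8]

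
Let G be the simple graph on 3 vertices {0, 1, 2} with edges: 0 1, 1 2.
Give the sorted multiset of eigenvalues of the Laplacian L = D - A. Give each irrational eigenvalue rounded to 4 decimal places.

[0, 1, 3]

Each diagonal entry of L is the vertex degree and each off-diagonal entry is -1 where an edge is present, 0 otherwise; in the order [0, 1, 2] the diagonal is [1, 2, 1]. Since every row of L sums to 0, the all-ones vector is in the kernel and 0 is an eigenvalue. The single zero eigenvalue shows the graph is connected. The largest eigenvalue, 3, is at most the vertex count 3. The eigenvalues sum to 4, which equals trace(L) = 2|E|.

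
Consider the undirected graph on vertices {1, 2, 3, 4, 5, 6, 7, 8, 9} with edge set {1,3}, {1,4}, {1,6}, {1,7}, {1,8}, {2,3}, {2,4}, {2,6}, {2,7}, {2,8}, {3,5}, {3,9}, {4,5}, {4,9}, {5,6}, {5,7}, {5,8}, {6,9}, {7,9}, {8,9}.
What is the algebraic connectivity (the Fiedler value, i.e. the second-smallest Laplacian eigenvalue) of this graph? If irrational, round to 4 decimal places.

Reading degrees in the order [1, 2, 3, 4, 5, 6, 7, 8, 9] gives [5, 5, 4, 4, 5, 4, 4, 4, 5]; set D = diag(5, 5, 4, 4, 5, 4, 4, 4, 5) and form L = D - A. The smallest Laplacian eigenvalue is always 0. The next one, lambda_2 = 4, measures how hard the graph is to disconnect: larger values mean better connectivity. The largest eigenvalue, 9, is at most the vertex count 9.

4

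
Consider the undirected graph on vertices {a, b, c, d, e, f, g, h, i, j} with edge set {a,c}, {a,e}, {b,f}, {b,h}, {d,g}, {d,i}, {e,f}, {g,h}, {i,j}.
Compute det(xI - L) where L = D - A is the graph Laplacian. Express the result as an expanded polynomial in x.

x^10 - 18x^9 + 136x^8 - 560x^7 + 1365x^6 - 2002x^5 + 1716x^4 - 792x^3 + 165x^2 - 10x

Reading degrees in the order [a, b, c, d, e, f, g, h, i, j] gives [2, 2, 1, 2, 2, 2, 2, 2, 2, 1]; set D = diag(2, 2, 1, 2, 2, 2, 2, 2, 2, 1) and form L = D - A. L has integer entries, so p(x) = det(xI - L) has integer coefficients. Expanding the determinant yields x^10 - 18x^9 + 136x^8 - 560x^7 + 1365x^6 - 2002x^5 + 1716x^4 - 792x^3 + 165x^2 - 10x. The coefficient of x^9 equals -trace(L) = -18, matching the sum of degrees.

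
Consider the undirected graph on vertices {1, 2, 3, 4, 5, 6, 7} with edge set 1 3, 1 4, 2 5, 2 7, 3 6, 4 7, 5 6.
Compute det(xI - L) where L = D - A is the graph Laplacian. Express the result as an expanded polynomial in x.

Reading degrees in the order [1, 2, 3, 4, 5, 6, 7] gives [2, 2, 2, 2, 2, 2, 2]; set D = diag(2, 2, 2, 2, 2, 2, 2) and form L = D - A. L has integer entries, so p(x) = det(xI - L) has integer coefficients. Expanding the determinant yields x^7 - 14x^6 + 77x^5 - 210x^4 + 294x^3 - 196x^2 + 49x. The coefficient of x^6 equals -trace(L) = -14, matching the sum of degrees. The eigenvalues sum to 14, which equals trace(L) = 2|E|. The largest eigenvalue, 3.8019, is at most the vertex count 7.

x^7 - 14x^6 + 77x^5 - 210x^4 + 294x^3 - 196x^2 + 49x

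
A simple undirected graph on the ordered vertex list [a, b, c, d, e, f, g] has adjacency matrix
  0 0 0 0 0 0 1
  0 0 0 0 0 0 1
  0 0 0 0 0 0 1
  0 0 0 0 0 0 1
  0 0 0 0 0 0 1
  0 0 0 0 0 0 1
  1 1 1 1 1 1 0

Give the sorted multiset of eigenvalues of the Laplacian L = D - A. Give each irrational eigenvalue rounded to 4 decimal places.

With the vertex order [a, b, c, d, e, f, g], the degrees are [1, 1, 1, 1, 1, 1, 6], giving D = diag(1, 1, 1, 1, 1, 1, 6) and L = D - A. The multiplicity of 0 as a Laplacian eigenvalue equals the number of connected components. The single zero eigenvalue shows the graph is connected. The largest eigenvalue, 7, is at most the vertex count 7. The eigenvalues sum to 12, which equals trace(L) = 2|E|.

[0, 1, 1, 1, 1, 1, 7]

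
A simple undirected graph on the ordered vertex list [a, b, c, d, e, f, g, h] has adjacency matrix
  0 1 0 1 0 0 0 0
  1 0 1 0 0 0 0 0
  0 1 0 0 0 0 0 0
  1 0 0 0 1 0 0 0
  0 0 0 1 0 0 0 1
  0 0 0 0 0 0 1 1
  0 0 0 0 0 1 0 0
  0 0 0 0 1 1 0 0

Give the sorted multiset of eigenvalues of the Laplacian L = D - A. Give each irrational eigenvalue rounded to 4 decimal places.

[0, 0.1522, 0.5858, 1.2346, 2, 2.7654, 3.4142, 3.8478]

Each diagonal entry of L is the vertex degree and each off-diagonal entry is -1 where an edge is present, 0 otherwise; in the order [a, b, c, d, e, f, g, h] the diagonal is [2, 2, 1, 2, 2, 2, 1, 2]. L is symmetric positive semidefinite, so every eigenvalue is real and nonnegative. The single zero eigenvalue shows the graph is connected. The eigenvalues sum to 14, which equals trace(L) = 2|E|. By the matrix-tree theorem the graph has (1/8) * product of the nonzero eigenvalues = 1 spanning tree.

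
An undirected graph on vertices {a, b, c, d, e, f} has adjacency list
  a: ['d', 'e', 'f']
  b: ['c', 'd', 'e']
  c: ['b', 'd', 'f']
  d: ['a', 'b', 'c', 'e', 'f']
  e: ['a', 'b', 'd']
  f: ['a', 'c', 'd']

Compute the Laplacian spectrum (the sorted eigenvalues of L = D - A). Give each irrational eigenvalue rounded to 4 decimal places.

Each diagonal entry of L is the vertex degree and each off-diagonal entry is -1 where an edge is present, 0 otherwise; in the order [a, b, c, d, e, f] the diagonal is [3, 3, 3, 5, 3, 3]. Since every row of L sums to 0, the all-ones vector is in the kernel and 0 is an eigenvalue. The largest eigenvalue, 6, is at most the vertex count 6. By the matrix-tree theorem the graph has (1/6) * product of the nonzero eigenvalues = 121 spanning trees.

[0, 2.3820, 2.3820, 4.6180, 4.6180, 6]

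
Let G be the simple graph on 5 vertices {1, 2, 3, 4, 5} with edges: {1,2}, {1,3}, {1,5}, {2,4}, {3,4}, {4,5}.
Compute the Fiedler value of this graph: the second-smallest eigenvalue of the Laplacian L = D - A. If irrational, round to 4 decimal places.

2

Reading degrees in the order [1, 2, 3, 4, 5] gives [3, 2, 2, 3, 2]; set D = diag(3, 2, 2, 3, 2) and form L = D - A. Computing the eigenvalues of L and sorting gives [0, 2, 2, 3, 5]. The Fiedler value lambda_2 = 2 is strictly positive, so the graph is connected. There is one zero in the spectrum, matching the 1 component. By the matrix-tree theorem the graph has (1/5) * product of the nonzero eigenvalues = 12 spanning trees.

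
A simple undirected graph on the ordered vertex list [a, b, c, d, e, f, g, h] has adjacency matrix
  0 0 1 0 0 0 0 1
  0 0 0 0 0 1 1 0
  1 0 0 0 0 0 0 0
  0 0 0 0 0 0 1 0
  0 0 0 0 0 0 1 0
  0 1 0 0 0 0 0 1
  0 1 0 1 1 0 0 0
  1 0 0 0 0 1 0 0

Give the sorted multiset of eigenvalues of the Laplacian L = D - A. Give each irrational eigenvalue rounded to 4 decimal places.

Each diagonal entry of L is the vertex degree and each off-diagonal entry is -1 where an edge is present, 0 otherwise; in the order [a, b, c, d, e, f, g, h] the diagonal is [2, 2, 1, 1, 1, 2, 3, 2]. The multiplicity of 0 as a Laplacian eigenvalue equals the number of connected components.

[0, 0.1667, 0.7276, 1, 1.6353, 2.6729, 3.5643, 4.2332]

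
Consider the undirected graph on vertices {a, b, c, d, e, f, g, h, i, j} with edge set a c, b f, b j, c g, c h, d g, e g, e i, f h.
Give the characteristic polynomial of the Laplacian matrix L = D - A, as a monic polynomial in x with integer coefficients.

Reading degrees in the order [a, b, c, d, e, f, g, h, i, j] gives [1, 2, 3, 1, 2, 2, 3, 2, 1, 1]; set D = diag(1, 2, 3, 1, 2, 2, 3, 2, 1, 1) and form L = D - A. Computing det(xI - L) by cofactor expansion (or equivalently via sum-over-permutations) gives x^10 - 18x^9 + 134x^8 - 536x^7 + 1253x^6 - 1746x^5 + 1421x^4 - 636x^3 + 137x^2 - 10x. The constant term is 0 because L is singular (the all-ones vector lies in its kernel). There is one zero in the spectrum, matching the 1 component.

x^10 - 18x^9 + 134x^8 - 536x^7 + 1253x^6 - 1746x^5 + 1421x^4 - 636x^3 + 137x^2 - 10x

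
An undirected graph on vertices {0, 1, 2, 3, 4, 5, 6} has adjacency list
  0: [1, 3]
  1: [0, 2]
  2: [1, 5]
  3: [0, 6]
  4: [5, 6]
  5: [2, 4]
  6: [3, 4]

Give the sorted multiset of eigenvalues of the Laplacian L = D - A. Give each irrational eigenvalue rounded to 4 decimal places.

[0, 0.7530, 0.7530, 2.4450, 2.4450, 3.8019, 3.8019]

Reading degrees in the order [0, 1, 2, 3, 4, 5, 6] gives [2, 2, 2, 2, 2, 2, 2]; set D = diag(2, 2, 2, 2, 2, 2, 2) and form L = D - A. Since every row of L sums to 0, the all-ones vector is in the kernel and 0 is an eigenvalue. The single zero eigenvalue shows the graph is connected. The eigenvalues sum to 14, which equals trace(L) = 2|E|. There is one zero in the spectrum, matching the 1 component.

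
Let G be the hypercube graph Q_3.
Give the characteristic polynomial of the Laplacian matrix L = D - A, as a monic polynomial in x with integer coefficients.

x^8 - 24x^7 + 240x^6 - 1296x^5 + 4080x^4 - 7488x^3 + 7424x^2 - 3072x

The graph has 8 vertices and degree multiset [3, 3, 3, 3, 3, 3, 3, 3]; D is the diagonal matrix of degrees and L = D - A. The eigenvalues of L are [0, 2, 2, 2, 4, 4, 4, 6]; the characteristic polynomial is the product of (x - lambda_i), which multiplies out to x^8 - 24x^7 + 240x^6 - 1296x^5 + 4080x^4 - 7488x^3 + 7424x^2 - 3072x. The constant term is 0 because L is singular (the all-ones vector lies in its kernel).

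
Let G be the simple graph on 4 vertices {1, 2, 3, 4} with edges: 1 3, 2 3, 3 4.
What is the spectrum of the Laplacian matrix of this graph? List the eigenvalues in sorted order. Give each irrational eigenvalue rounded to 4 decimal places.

[0, 1, 1, 4]

Each diagonal entry of L is the vertex degree and each off-diagonal entry is -1 where an edge is present, 0 otherwise; in the order [1, 2, 3, 4] the diagonal is [1, 1, 3, 1]. L is symmetric positive semidefinite, so every eigenvalue is real and nonnegative. There is one zero in the spectrum, matching the 1 component.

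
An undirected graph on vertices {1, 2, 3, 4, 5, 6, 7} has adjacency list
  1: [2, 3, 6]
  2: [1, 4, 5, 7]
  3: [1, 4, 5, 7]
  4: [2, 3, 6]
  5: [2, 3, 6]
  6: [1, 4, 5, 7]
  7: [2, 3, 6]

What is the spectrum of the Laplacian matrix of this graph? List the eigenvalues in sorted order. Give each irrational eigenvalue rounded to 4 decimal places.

[0, 3, 3, 3, 4, 4, 7]

Reading degrees in the order [1, 2, 3, 4, 5, 6, 7] gives [3, 4, 4, 3, 3, 4, 3]; set D = diag(3, 4, 4, 3, 3, 4, 3) and form L = D - A. The multiplicity of 0 as a Laplacian eigenvalue equals the number of connected components. There is one zero in the spectrum, matching the 1 component. The largest eigenvalue, 7, is at most the vertex count 7.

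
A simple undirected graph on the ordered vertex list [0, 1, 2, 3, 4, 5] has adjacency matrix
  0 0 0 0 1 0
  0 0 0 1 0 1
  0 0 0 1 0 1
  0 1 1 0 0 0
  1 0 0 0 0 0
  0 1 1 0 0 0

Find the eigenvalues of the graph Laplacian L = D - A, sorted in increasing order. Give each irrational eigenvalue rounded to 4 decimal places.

Reading degrees in the order [0, 1, 2, 3, 4, 5] gives [1, 2, 2, 2, 1, 2]; set D = diag(1, 2, 2, 2, 1, 2) and form L = D - A. The multiplicity of 0 as a Laplacian eigenvalue equals the number of connected components. The 2 zero eigenvalues correspond to the 2 connected components. The largest eigenvalue, 4, is at most the vertex count 6.

[0, 0, 2, 2, 2, 4]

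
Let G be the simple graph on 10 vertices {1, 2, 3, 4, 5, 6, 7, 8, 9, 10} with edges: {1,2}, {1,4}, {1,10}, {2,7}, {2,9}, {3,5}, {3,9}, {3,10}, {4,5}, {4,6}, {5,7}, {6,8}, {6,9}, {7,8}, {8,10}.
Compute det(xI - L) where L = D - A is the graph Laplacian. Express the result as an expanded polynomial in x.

With the vertex order [1, 2, 3, 4, 5, 6, 7, 8, 9, 10], the degrees are [3, 3, 3, 3, 3, 3, 3, 3, 3, 3], giving D = diag(3, 3, 3, 3, 3, 3, 3, 3, 3, 3) and L = D - A. L has integer entries, so p(x) = det(xI - L) has integer coefficients. Expanding the determinant yields x^10 - 30x^9 + 390x^8 - 2880x^7 + 13305x^6 - 39882x^5 + 77640x^4 - 94800x^3 + 66000x^2 - 20000x. Since p(0) = det(-L) = 0, x divides p(x). By the matrix-tree theorem the graph has (1/10) * product of the nonzero eigenvalues = 2000 spanning trees. The largest eigenvalue, 5, is at most the vertex count 10.

x^10 - 30x^9 + 390x^8 - 2880x^7 + 13305x^6 - 39882x^5 + 77640x^4 - 94800x^3 + 66000x^2 - 20000x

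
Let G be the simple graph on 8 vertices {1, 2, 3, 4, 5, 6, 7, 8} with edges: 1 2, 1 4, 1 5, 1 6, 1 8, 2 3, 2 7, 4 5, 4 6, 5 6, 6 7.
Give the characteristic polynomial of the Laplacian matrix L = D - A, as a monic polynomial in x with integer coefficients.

x^8 - 22x^7 + 194x^6 - 878x^5 + 2167x^4 - 2862x^3 + 1848x^2 - 448x

With the vertex order [1, 2, 3, 4, 5, 6, 7, 8], the degrees are [5, 3, 1, 3, 3, 4, 2, 1], giving D = diag(5, 3, 1, 3, 3, 4, 2, 1) and L = D - A. Computing det(xI - L) by cofactor expansion (or equivalently via sum-over-permutations) gives x^8 - 22x^7 + 194x^6 - 878x^5 + 2167x^4 - 2862x^3 + 1848x^2 - 448x. Since p(0) = det(-L) = 0, x divides p(x). The largest eigenvalue, 6.2580, is at most the vertex count 8.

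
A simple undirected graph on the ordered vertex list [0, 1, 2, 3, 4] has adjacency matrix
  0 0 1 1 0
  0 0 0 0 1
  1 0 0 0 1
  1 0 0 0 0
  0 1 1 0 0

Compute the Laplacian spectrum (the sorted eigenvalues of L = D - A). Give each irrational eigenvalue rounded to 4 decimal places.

[0, 0.3820, 1.3820, 2.6180, 3.6180]

Each diagonal entry of L is the vertex degree and each off-diagonal entry is -1 where an edge is present, 0 otherwise; in the order [0, 1, 2, 3, 4] the diagonal is [2, 1, 2, 1, 2]. Diagonalising L (or applying a numerical eigensolver to the 5x5 matrix) gives the spectrum above. The single zero eigenvalue shows the graph is connected. There is one zero in the spectrum, matching the 1 component. The eigenvalues sum to 8, which equals trace(L) = 2|E|.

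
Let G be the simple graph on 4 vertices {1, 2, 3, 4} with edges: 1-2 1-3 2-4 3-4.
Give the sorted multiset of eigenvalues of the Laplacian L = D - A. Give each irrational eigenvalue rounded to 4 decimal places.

Each diagonal entry of L is the vertex degree and each off-diagonal entry is -1 where an edge is present, 0 otherwise; in the order [1, 2, 3, 4] the diagonal is [2, 2, 2, 2]. Since every row of L sums to 0, the all-ones vector is in the kernel and 0 is an eigenvalue. The single zero eigenvalue shows the graph is connected.

[0, 2, 2, 4]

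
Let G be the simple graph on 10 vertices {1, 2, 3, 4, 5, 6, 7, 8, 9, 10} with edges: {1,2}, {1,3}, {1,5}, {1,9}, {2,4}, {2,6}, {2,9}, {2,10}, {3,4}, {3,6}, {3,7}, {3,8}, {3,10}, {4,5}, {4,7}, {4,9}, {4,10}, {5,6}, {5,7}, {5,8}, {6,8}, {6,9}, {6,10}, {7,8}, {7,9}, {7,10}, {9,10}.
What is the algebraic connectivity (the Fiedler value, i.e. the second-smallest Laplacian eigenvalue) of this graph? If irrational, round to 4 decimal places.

3.0963

With the vertex order [1, 2, 3, 4, 5, 6, 7, 8, 9, 10], the degrees are [4, 5, 6, 6, 5, 6, 6, 4, 6, 6], giving D = diag(4, 5, 6, 6, 5, 6, 6, 4, 6, 6) and L = D - A. Computing the eigenvalues of L and sorting gives [0, 3.0963, 3.9342, 5, 5.3540, 6.1925, 6.4010, 7.2880, 7.7259, 9.0081]. The Fiedler value lambda_2 = 3.0963 is strictly positive, so the graph is connected.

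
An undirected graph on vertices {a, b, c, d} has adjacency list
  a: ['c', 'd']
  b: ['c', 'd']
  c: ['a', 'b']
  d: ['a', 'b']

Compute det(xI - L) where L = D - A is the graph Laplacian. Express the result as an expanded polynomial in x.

With the vertex order [a, b, c, d], the degrees are [2, 2, 2, 2], giving D = diag(2, 2, 2, 2) and L = D - A. L has integer entries, so p(x) = det(xI - L) has integer coefficients. Expanding the determinant yields x^4 - 8x^3 + 20x^2 - 16x. The constant term is 0 because L is singular (the all-ones vector lies in its kernel). By the matrix-tree theorem the graph has (1/4) * product of the nonzero eigenvalues = 4 spanning trees. The eigenvalues sum to 8, which equals trace(L) = 2|E|.

x^4 - 8x^3 + 20x^2 - 16x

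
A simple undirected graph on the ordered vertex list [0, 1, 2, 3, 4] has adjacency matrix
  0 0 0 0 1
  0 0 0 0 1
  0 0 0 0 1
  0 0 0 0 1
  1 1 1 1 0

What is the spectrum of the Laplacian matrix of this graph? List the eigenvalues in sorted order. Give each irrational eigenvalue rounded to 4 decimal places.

[0, 1, 1, 1, 5]

With the vertex order [0, 1, 2, 3, 4], the degrees are [1, 1, 1, 1, 4], giving D = diag(1, 1, 1, 1, 4) and L = D - A. The multiplicity of 0 as a Laplacian eigenvalue equals the number of connected components.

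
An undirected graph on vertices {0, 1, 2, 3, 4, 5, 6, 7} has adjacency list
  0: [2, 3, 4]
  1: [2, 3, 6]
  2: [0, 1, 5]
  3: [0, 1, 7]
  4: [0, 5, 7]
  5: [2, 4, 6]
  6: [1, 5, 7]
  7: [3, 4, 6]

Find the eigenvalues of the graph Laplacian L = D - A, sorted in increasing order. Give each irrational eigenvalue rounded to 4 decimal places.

[0, 2, 2, 2, 4, 4, 4, 6]

Each diagonal entry of L is the vertex degree and each off-diagonal entry is -1 where an edge is present, 0 otherwise; in the order [0, 1, 2, 3, 4, 5, 6, 7] the diagonal is [3, 3, 3, 3, 3, 3, 3, 3]. L is symmetric positive semidefinite, so every eigenvalue is real and nonnegative. The single zero eigenvalue shows the graph is connected.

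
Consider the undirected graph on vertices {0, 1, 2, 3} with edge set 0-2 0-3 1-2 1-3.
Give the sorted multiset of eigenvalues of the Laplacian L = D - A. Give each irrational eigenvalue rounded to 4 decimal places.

With the vertex order [0, 1, 2, 3], the degrees are [2, 2, 2, 2], giving D = diag(2, 2, 2, 2) and L = D - A. The multiplicity of 0 as a Laplacian eigenvalue equals the number of connected components. The eigenvalues sum to 8, which equals trace(L) = 2|E|.

[0, 2, 2, 4]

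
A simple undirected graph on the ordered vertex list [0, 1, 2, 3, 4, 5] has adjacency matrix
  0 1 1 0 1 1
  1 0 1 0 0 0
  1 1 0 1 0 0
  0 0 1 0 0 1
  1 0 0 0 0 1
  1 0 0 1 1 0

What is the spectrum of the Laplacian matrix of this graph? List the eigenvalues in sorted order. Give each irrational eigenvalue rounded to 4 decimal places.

Reading degrees in the order [0, 1, 2, 3, 4, 5] gives [4, 2, 3, 2, 2, 3]; set D = diag(4, 2, 3, 2, 2, 3) and form L = D - A. The multiplicity of 0 as a Laplacian eigenvalue equals the number of connected components.

[0, 1.3820, 1.6972, 3.6180, 4, 5.3028]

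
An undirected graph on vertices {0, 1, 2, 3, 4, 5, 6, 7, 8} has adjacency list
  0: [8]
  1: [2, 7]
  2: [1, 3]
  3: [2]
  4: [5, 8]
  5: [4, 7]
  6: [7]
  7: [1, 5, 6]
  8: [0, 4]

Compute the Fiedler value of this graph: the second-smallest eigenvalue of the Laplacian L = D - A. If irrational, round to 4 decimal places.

0.1506

Each diagonal entry of L is the vertex degree and each off-diagonal entry is -1 where an edge is present, 0 otherwise; in the order [0, 1, 2, 3, 4, 5, 6, 7, 8] the diagonal is [1, 2, 2, 1, 2, 2, 1, 3, 2]. The sorted Laplacian eigenvalues are [0, 0.1506, 0.4266, 1, 1.4229, 2.1724, 3, 3.4576, 4.3699]; the algebraic connectivity is the second entry, 0.1506. The largest eigenvalue, 4.3699, is at most the vertex count 9.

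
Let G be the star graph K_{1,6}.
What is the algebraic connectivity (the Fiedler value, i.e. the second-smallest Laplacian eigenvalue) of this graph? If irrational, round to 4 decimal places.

The graph has 7 vertices and degree multiset [6, 1, 1, 1, 1, 1, 1]; D is the diagonal matrix of degrees and L = D - A. The sorted Laplacian eigenvalues are [0, 1, 1, 1, 1, 1, 7]; the algebraic connectivity is the second entry, 1. By the matrix-tree theorem the graph has (1/7) * product of the nonzero eigenvalues = 1 spanning tree. The largest eigenvalue, 7, is at most the vertex count 7.

1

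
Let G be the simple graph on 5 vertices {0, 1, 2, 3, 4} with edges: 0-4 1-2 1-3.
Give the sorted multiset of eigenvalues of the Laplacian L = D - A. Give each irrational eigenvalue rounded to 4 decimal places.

[0, 0, 1, 2, 3]

With the vertex order [0, 1, 2, 3, 4], the degrees are [1, 2, 1, 1, 1], giving D = diag(1, 2, 1, 1, 1) and L = D - A. The multiplicity of 0 as a Laplacian eigenvalue equals the number of connected components. The 2 zero eigenvalues correspond to the 2 connected components. The eigenvalues sum to 6, which equals trace(L) = 2|E|.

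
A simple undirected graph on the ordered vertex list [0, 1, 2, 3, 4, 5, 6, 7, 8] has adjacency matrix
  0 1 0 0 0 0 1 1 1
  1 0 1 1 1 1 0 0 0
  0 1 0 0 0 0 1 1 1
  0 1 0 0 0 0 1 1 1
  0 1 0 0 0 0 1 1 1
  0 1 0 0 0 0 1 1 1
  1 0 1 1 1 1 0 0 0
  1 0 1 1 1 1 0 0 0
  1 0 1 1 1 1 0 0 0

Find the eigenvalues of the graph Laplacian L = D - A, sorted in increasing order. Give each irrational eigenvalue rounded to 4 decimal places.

Each diagonal entry of L is the vertex degree and each off-diagonal entry is -1 where an edge is present, 0 otherwise; in the order [0, 1, 2, 3, 4, 5, 6, 7, 8] the diagonal is [4, 5, 4, 4, 4, 4, 5, 5, 5]. Since every row of L sums to 0, the all-ones vector is in the kernel and 0 is an eigenvalue. The single zero eigenvalue shows the graph is connected. By the matrix-tree theorem the graph has (1/9) * product of the nonzero eigenvalues = 32000 spanning trees.

[0, 4, 4, 4, 4, 5, 5, 5, 9]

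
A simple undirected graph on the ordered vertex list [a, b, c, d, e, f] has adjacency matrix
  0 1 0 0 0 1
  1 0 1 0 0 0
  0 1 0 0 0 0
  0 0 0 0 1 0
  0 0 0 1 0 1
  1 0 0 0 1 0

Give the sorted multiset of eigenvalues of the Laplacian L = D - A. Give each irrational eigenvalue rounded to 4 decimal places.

Reading degrees in the order [a, b, c, d, e, f] gives [2, 2, 1, 1, 2, 2]; set D = diag(2, 2, 1, 1, 2, 2) and form L = D - A. L is symmetric positive semidefinite, so every eigenvalue is real and nonnegative. The single zero eigenvalue shows the graph is connected. The eigenvalues sum to 10, which equals trace(L) = 2|E|.

[0, 0.2679, 1, 2, 3, 3.7321]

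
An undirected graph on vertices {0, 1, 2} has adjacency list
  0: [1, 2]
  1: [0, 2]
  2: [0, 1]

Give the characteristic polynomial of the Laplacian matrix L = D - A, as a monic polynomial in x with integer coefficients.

With the vertex order [0, 1, 2], the degrees are [2, 2, 2], giving D = diag(2, 2, 2) and L = D - A. The eigenvalues of L are [0, 3, 3]; the characteristic polynomial is the product of (x - lambda_i), which multiplies out to x^3 - 6x^2 + 9x. The coefficient of x^2 equals -trace(L) = -6, matching the sum of degrees. There is one zero in the spectrum, matching the 1 component.

x^3 - 6x^2 + 9x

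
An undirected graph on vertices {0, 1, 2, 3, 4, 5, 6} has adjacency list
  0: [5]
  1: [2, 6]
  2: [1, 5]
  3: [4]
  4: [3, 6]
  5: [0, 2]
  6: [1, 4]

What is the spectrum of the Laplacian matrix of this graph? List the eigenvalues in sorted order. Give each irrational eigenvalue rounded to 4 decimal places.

Reading degrees in the order [0, 1, 2, 3, 4, 5, 6] gives [1, 2, 2, 1, 2, 2, 2]; set D = diag(1, 2, 2, 1, 2, 2, 2) and form L = D - A. The multiplicity of 0 as a Laplacian eigenvalue equals the number of connected components. By the matrix-tree theorem the graph has (1/7) * product of the nonzero eigenvalues = 1 spanning tree. There is one zero in the spectrum, matching the 1 component.

[0, 0.1981, 0.7530, 1.5550, 2.4450, 3.2470, 3.8019]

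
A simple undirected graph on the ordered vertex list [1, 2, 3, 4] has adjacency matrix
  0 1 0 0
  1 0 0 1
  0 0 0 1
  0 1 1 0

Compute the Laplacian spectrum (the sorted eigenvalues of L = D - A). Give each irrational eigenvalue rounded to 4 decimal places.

[0, 0.5858, 2, 3.4142]

With the vertex order [1, 2, 3, 4], the degrees are [1, 2, 1, 2], giving D = diag(1, 2, 1, 2) and L = D - A. Since every row of L sums to 0, the all-ones vector is in the kernel and 0 is an eigenvalue. The largest eigenvalue, 3.4142, is at most the vertex count 4.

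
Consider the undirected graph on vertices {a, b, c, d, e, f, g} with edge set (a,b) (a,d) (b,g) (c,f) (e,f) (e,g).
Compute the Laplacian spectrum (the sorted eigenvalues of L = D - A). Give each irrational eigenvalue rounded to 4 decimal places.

[0, 0.1981, 0.7530, 1.5550, 2.4450, 3.2470, 3.8019]

Reading degrees in the order [a, b, c, d, e, f, g] gives [2, 2, 1, 1, 2, 2, 2]; set D = diag(2, 2, 1, 1, 2, 2, 2) and form L = D - A. Diagonalising L (or applying a numerical eigensolver to the 7x7 matrix) gives the spectrum above. The single zero eigenvalue shows the graph is connected. By the matrix-tree theorem the graph has (1/7) * product of the nonzero eigenvalues = 1 spanning tree. There is one zero in the spectrum, matching the 1 component.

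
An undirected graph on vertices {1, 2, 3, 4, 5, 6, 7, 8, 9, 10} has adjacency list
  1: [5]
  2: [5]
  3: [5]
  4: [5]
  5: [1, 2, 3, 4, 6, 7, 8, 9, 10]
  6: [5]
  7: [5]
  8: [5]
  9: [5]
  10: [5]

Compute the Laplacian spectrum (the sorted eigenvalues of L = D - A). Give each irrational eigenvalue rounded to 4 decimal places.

Each diagonal entry of L is the vertex degree and each off-diagonal entry is -1 where an edge is present, 0 otherwise; in the order [1, 2, 3, 4, 5, 6, 7, 8, 9, 10] the diagonal is [1, 1, 1, 1, 9, 1, 1, 1, 1, 1]. Since every row of L sums to 0, the all-ones vector is in the kernel and 0 is an eigenvalue. The eigenvalues sum to 18, which equals trace(L) = 2|E|.

[0, 1, 1, 1, 1, 1, 1, 1, 1, 10]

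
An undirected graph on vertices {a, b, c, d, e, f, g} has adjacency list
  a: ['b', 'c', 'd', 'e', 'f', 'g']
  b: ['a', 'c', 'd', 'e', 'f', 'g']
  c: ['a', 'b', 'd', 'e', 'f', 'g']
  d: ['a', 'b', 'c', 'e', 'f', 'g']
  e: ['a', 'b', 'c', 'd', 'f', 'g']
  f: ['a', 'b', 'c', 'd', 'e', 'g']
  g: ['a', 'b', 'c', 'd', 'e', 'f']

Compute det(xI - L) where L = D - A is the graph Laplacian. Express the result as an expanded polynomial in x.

With the vertex order [a, b, c, d, e, f, g], the degrees are [6, 6, 6, 6, 6, 6, 6], giving D = diag(6, 6, 6, 6, 6, 6, 6) and L = D - A. The eigenvalues of L are [0, 7, 7, 7, 7, 7, 7]; the characteristic polynomial is the product of (x - lambda_i), which multiplies out to x^7 - 42x^6 + 735x^5 - 6860x^4 + 36015x^3 - 100842x^2 + 117649x. The coefficient of x^6 equals -trace(L) = -42, matching the sum of degrees. By the matrix-tree theorem the graph has (1/7) * product of the nonzero eigenvalues = 16807 spanning trees.

x^7 - 42x^6 + 735x^5 - 6860x^4 + 36015x^3 - 100842x^2 + 117649x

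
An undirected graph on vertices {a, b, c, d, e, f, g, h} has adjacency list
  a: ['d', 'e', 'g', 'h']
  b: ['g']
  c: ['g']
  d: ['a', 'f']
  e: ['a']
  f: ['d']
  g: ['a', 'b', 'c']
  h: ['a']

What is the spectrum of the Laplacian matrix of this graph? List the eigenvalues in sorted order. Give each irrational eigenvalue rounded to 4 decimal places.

[0, 0.3187, 0.5858, 1, 1, 2.3579, 3.4142, 5.3234]

With the vertex order [a, b, c, d, e, f, g, h], the degrees are [4, 1, 1, 2, 1, 1, 3, 1], giving D = diag(4, 1, 1, 2, 1, 1, 3, 1) and L = D - A. The multiplicity of 0 as a Laplacian eigenvalue equals the number of connected components. The single zero eigenvalue shows the graph is connected. The largest eigenvalue, 5.3234, is at most the vertex count 8.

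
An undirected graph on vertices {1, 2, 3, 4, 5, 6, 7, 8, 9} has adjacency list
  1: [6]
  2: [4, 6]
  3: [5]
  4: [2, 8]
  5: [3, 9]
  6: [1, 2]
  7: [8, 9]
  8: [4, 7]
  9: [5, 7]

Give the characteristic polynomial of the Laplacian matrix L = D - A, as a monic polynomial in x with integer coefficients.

With the vertex order [1, 2, 3, 4, 5, 6, 7, 8, 9], the degrees are [1, 2, 1, 2, 2, 2, 2, 2, 2], giving D = diag(1, 2, 1, 2, 2, 2, 2, 2, 2) and L = D - A. L has integer entries, so p(x) = det(xI - L) has integer coefficients. Expanding the determinant yields x^9 - 16x^8 + 105x^7 - 364x^6 + 715x^5 - 792x^4 + 462x^3 - 120x^2 + 9x. Since p(0) = det(-L) = 0, x divides p(x).

x^9 - 16x^8 + 105x^7 - 364x^6 + 715x^5 - 792x^4 + 462x^3 - 120x^2 + 9x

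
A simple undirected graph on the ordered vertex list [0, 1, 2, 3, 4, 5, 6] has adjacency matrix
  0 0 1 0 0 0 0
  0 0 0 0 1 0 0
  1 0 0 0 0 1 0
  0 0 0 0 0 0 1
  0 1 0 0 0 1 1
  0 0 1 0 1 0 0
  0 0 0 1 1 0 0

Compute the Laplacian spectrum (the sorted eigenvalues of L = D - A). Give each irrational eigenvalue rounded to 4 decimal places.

[0, 0.2603, 0.6262, 1.4055, 2.2742, 3.0996, 4.3342]

Reading degrees in the order [0, 1, 2, 3, 4, 5, 6] gives [1, 1, 2, 1, 3, 2, 2]; set D = diag(1, 1, 2, 1, 3, 2, 2) and form L = D - A. The multiplicity of 0 as a Laplacian eigenvalue equals the number of connected components. There is one zero in the spectrum, matching the 1 component.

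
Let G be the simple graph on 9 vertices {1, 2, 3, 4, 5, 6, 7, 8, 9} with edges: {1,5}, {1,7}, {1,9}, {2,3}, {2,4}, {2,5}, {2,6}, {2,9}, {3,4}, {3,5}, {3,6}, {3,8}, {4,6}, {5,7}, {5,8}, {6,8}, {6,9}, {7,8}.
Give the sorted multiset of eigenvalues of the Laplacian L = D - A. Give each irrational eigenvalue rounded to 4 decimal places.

Each diagonal entry of L is the vertex degree and each off-diagonal entry is -1 where an edge is present, 0 otherwise; in the order [1, 2, 3, 4, 5, 6, 7, 8, 9] the diagonal is [3, 5, 5, 3, 5, 5, 3, 4, 3]. L is symmetric positive semidefinite, so every eigenvalue is real and nonnegative. The single zero eigenvalue shows the graph is connected. The largest eigenvalue, 6.9289, is at most the vertex count 9. There is one zero in the spectrum, matching the 1 component.

[0, 1.5717, 2.3278, 3.5509, 4.3478, 4.9120, 6, 6.3609, 6.9289]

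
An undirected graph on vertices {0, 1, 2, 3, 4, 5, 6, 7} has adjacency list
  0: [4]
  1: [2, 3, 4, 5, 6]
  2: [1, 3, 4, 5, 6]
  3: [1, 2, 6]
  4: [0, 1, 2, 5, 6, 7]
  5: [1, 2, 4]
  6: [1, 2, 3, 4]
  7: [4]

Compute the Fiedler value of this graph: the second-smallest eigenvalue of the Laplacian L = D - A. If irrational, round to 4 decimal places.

Reading degrees in the order [0, 1, 2, 3, 4, 5, 6, 7] gives [1, 5, 5, 3, 6, 3, 4, 1]; set D = diag(1, 5, 5, 3, 6, 3, 4, 1) and form L = D - A. The sorted Laplacian eigenvalues are [0, 0.9065, 1, 2.7023, 4.3337, 5.8788, 6, 7.1788]; the algebraic connectivity is the second entry, 0.9065. The largest eigenvalue, 7.1788, is at most the vertex count 8. There is one zero in the spectrum, matching the 1 component.

0.9065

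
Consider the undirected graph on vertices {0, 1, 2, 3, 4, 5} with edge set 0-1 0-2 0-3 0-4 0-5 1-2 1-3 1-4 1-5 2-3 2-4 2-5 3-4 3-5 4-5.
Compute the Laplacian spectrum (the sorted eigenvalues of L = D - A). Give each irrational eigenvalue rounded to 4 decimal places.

Reading degrees in the order [0, 1, 2, 3, 4, 5] gives [5, 5, 5, 5, 5, 5]; set D = diag(5, 5, 5, 5, 5, 5) and form L = D - A. Since every row of L sums to 0, the all-ones vector is in the kernel and 0 is an eigenvalue. The single zero eigenvalue shows the graph is connected. There is one zero in the spectrum, matching the 1 component.

[0, 6, 6, 6, 6, 6]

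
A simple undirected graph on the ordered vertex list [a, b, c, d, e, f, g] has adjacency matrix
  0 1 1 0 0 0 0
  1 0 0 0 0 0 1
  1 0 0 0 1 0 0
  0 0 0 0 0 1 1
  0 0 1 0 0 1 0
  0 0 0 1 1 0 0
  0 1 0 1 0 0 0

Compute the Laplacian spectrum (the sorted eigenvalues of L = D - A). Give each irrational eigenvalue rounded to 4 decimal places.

[0, 0.7530, 0.7530, 2.4450, 2.4450, 3.8019, 3.8019]

Reading degrees in the order [a, b, c, d, e, f, g] gives [2, 2, 2, 2, 2, 2, 2]; set D = diag(2, 2, 2, 2, 2, 2, 2) and form L = D - A. L is symmetric positive semidefinite, so every eigenvalue is real and nonnegative. The single zero eigenvalue shows the graph is connected. There is one zero in the spectrum, matching the 1 component.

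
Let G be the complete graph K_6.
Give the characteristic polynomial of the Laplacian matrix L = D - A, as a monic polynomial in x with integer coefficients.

x^6 - 30x^5 + 360x^4 - 2160x^3 + 6480x^2 - 7776x

The graph has 6 vertices and degree multiset [5, 5, 5, 5, 5, 5]; D is the diagonal matrix of degrees and L = D - A. L has integer entries, so p(x) = det(xI - L) has integer coefficients. Expanding the determinant yields x^6 - 30x^5 + 360x^4 - 2160x^3 + 6480x^2 - 7776x. The coefficient of x^5 equals -trace(L) = -30, matching the sum of degrees. The largest eigenvalue, 6, is at most the vertex count 6.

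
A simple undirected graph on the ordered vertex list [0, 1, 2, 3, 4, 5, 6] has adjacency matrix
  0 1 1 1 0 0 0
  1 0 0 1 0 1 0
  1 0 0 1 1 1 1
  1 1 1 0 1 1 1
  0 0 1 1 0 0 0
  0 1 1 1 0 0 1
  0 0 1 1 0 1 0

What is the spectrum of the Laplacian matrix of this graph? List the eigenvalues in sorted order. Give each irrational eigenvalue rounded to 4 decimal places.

[0, 1.8817, 2.4506, 3.5341, 4.8647, 6.2688, 7]

With the vertex order [0, 1, 2, 3, 4, 5, 6], the degrees are [3, 3, 5, 6, 2, 4, 3], giving D = diag(3, 3, 5, 6, 2, 4, 3) and L = D - A. Diagonalising L (or applying a numerical eigensolver to the 7x7 matrix) gives the spectrum above. The single zero eigenvalue shows the graph is connected. There is one zero in the spectrum, matching the 1 component.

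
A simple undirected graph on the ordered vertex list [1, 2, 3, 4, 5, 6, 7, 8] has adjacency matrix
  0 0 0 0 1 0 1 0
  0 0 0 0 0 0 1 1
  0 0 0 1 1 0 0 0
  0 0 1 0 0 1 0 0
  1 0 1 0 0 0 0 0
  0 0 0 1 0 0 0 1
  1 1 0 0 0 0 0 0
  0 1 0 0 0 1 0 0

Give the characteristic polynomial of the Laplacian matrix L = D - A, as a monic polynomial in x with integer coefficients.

With the vertex order [1, 2, 3, 4, 5, 6, 7, 8], the degrees are [2, 2, 2, 2, 2, 2, 2, 2], giving D = diag(2, 2, 2, 2, 2, 2, 2, 2) and L = D - A. Computing det(xI - L) by cofactor expansion (or equivalently via sum-over-permutations) gives x^8 - 16x^7 + 104x^6 - 352x^5 + 660x^4 - 672x^3 + 336x^2 - 64x. Since p(0) = det(-L) = 0, x divides p(x). There is one zero in the spectrum, matching the 1 component. The largest eigenvalue, 4, is at most the vertex count 8.

x^8 - 16x^7 + 104x^6 - 352x^5 + 660x^4 - 672x^3 + 336x^2 - 64x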